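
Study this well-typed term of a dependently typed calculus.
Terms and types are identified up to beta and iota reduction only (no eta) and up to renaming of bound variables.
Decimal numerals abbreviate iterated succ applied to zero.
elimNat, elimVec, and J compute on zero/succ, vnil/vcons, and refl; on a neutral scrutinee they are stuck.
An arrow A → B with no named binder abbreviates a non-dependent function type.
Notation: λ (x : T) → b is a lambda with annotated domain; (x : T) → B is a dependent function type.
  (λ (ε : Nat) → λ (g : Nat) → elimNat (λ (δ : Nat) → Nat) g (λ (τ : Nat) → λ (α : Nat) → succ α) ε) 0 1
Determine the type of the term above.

inferred type:
  Nat


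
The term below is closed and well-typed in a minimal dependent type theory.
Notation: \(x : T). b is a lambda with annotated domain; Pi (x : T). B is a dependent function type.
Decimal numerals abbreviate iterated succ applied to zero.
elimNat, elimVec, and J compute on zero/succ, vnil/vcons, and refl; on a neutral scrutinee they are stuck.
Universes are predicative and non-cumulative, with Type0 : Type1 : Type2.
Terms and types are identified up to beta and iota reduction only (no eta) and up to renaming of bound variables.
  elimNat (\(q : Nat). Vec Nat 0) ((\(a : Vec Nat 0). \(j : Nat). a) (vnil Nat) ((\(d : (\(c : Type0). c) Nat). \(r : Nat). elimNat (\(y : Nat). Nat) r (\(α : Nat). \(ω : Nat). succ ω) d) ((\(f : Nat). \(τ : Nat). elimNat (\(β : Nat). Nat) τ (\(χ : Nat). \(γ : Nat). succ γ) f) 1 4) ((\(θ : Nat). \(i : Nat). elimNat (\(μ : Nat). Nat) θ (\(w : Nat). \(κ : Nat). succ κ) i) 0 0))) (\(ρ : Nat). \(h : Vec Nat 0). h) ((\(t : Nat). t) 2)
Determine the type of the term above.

type:
  Vec Nat 0


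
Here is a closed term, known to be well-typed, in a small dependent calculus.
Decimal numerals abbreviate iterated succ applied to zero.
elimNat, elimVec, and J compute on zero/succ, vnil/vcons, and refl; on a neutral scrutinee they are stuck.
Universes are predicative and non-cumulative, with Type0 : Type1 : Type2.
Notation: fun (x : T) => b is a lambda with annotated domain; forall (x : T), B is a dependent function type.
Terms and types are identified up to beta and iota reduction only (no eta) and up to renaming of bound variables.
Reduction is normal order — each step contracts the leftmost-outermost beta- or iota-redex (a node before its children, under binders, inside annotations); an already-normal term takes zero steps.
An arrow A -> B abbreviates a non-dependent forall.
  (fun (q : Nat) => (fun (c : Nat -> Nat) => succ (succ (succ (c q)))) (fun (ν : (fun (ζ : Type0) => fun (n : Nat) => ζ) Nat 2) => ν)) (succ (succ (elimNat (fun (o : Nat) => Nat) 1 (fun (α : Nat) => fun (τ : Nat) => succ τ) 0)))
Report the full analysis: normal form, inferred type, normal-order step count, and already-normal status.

resulting normal form:
  6
inferred type:
  Nat
reduction steps (normal order): 4
started in normal form: no
first redex: a beta-redex


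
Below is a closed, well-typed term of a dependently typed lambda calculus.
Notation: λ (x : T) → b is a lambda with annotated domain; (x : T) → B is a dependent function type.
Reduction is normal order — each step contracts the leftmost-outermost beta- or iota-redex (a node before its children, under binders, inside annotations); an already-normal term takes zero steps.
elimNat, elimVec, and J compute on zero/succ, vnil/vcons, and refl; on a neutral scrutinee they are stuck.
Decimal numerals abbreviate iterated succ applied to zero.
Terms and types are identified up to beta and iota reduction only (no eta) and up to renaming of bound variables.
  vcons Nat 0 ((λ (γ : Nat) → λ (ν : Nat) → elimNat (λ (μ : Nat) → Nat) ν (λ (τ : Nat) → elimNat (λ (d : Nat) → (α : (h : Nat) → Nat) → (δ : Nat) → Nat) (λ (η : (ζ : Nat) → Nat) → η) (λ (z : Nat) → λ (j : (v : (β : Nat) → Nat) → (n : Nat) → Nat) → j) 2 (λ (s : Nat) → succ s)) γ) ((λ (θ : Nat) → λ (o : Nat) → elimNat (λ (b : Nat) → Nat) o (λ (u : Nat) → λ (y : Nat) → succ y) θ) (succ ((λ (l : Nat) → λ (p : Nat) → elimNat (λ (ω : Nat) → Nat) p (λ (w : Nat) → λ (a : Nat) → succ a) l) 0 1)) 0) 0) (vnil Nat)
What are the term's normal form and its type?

resulting normal form:
  vcons Nat 0 2 (vnil Nat)
type:
  Vec Nat 1
observation: 29 normal-order steps separate the term from its normal form.


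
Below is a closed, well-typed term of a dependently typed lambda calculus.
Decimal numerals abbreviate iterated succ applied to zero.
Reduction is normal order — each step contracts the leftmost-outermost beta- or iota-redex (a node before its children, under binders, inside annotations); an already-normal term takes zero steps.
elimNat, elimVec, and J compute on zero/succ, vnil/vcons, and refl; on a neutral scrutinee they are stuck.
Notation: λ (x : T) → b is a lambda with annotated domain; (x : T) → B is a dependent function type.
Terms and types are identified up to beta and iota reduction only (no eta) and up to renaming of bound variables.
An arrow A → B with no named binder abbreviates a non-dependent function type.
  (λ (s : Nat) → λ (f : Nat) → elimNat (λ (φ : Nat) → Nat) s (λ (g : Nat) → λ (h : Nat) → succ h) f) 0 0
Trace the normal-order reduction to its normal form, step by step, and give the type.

normal-order reduction:
  (λ (s : Nat) → λ (f : Nat) → elimNat (λ (φ : Nat) → Nat) s (λ (g : Nat) → λ (h : Nat) → succ h) f) 0 0
  ~> (λ (s : Nat) → elimNat (λ (f : Nat) → Nat) 0 (λ (φ : Nat) → λ (g : Nat) → succ g) s) 0
  ~> elimNat (λ (s : Nat) → Nat) 0 (λ (f : Nat) → λ (φ : Nat) → succ φ) 0
  ~> 0
inferred type:
  Nat


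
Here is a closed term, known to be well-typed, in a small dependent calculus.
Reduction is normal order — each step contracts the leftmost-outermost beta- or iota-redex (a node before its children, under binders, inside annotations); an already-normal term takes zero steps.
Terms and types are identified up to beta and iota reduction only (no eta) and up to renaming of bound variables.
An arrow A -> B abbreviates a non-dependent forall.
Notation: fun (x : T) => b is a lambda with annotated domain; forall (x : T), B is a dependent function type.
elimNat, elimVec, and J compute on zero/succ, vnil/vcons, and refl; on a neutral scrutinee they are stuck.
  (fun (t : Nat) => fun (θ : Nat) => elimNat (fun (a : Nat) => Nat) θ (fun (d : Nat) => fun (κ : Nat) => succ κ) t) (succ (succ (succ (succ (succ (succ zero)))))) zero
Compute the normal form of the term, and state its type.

normal form:
  succ (succ (succ (succ (succ (succ zero)))))
the term's type:
  Nat
observation: 21 normal-order steps separate the term from its normal form.


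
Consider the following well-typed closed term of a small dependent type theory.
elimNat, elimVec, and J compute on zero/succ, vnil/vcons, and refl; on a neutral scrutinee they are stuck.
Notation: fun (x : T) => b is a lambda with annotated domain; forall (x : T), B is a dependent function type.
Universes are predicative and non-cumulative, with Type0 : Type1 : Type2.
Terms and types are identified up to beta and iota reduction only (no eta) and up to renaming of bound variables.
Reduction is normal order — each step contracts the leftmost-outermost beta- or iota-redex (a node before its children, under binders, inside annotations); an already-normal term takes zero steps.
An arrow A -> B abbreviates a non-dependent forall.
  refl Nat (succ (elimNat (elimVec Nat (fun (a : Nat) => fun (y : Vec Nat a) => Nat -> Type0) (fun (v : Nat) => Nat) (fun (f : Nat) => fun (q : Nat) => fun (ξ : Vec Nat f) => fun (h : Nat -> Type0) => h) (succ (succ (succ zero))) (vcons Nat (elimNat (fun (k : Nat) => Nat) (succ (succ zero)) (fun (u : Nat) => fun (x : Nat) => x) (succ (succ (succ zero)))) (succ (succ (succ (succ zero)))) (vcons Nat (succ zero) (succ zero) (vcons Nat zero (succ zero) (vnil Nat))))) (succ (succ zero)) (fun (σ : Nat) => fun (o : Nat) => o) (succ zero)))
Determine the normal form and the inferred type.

reduced normal form:
  refl Nat (succ (succ (succ zero)))
type:
  Eq Nat (succ (succ (succ zero))) (succ (succ (succ zero)))


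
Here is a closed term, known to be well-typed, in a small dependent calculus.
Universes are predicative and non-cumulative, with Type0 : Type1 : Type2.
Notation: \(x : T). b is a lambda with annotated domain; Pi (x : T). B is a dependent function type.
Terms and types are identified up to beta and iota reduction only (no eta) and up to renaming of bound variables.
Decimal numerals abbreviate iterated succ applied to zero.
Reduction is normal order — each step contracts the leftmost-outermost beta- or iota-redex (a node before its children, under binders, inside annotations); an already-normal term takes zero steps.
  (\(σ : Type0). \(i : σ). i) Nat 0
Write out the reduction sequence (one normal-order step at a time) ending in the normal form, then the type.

normal-order reduction sequence:
  (\(σ : Type0). \(i : σ). i) Nat 0
  ~> (\(σ : Nat). σ) 0
  ~> 0
the term's type:
  Nat


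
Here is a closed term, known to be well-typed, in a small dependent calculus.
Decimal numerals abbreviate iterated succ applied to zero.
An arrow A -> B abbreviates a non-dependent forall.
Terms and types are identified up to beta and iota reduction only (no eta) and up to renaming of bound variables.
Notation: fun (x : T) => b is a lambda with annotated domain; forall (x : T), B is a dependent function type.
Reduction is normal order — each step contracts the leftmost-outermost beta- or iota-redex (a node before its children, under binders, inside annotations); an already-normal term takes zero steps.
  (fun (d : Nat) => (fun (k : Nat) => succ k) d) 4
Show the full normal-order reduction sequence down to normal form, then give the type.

reduction (normal order):
  (fun (d : Nat) => (fun (k : Nat) => succ k) d) 4
  ~> (fun (d : Nat) => succ d) 4
  ~> 5
the term's type:
  Nat


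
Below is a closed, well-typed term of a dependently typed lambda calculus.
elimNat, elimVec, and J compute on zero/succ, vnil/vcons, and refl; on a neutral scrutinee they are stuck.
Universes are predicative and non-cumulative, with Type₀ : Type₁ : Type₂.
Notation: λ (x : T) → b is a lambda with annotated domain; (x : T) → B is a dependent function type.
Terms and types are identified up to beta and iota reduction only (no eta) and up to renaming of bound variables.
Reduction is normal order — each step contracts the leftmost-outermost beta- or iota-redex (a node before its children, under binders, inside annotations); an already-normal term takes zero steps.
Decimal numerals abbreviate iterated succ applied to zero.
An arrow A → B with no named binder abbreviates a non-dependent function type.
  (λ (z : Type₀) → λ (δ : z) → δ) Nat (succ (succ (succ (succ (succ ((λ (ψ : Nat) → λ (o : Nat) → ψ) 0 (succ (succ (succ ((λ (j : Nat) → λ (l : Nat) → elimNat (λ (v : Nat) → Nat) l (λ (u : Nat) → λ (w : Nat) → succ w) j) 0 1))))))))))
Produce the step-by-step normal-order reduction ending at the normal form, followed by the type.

normal-order reduction:
  (λ (z : Type₀) → λ (δ : z) → δ) Nat (succ (succ (succ (succ (succ ((λ (ψ : Nat) → λ (o : Nat) → ψ) 0 (succ (succ (succ ((λ (j : Nat) → λ (l : Nat) → elimNat (λ (v : Nat) → Nat) l (λ (u : Nat) → λ (w : Nat) → succ w) j) 0 1))))))))))
  ~> (λ (z : Nat) → z) (succ (succ (succ (succ (succ ((λ (δ : Nat) → λ (ψ : Nat) → δ) 0 (succ (succ (succ ((λ (o : Nat) → λ (j : Nat) → elimNat (λ (l : Nat) → Nat) j (λ (v : Nat) → λ (u : Nat) → succ u) o) 0 1))))))))))
  ~> succ (succ (succ (succ (succ ((λ (z : Nat) → λ (δ : Nat) → z) 0 (succ (succ (succ ((λ (ψ : Nat) → λ (o : Nat) → elimNat (λ (j : Nat) → Nat) o (λ (l : Nat) → λ (v : Nat) → succ v) ψ) 0 1)))))))))
  ~> succ (succ (succ (succ (succ ((λ (z : Nat) → 0) (succ (succ (succ ((λ (δ : Nat) → λ (ψ : Nat) → elimNat (λ (o : Nat) → Nat) ψ (λ (j : Nat) → λ (l : Nat) → succ l) δ) 0 1)))))))))
  ~> 5
type:
  Nat


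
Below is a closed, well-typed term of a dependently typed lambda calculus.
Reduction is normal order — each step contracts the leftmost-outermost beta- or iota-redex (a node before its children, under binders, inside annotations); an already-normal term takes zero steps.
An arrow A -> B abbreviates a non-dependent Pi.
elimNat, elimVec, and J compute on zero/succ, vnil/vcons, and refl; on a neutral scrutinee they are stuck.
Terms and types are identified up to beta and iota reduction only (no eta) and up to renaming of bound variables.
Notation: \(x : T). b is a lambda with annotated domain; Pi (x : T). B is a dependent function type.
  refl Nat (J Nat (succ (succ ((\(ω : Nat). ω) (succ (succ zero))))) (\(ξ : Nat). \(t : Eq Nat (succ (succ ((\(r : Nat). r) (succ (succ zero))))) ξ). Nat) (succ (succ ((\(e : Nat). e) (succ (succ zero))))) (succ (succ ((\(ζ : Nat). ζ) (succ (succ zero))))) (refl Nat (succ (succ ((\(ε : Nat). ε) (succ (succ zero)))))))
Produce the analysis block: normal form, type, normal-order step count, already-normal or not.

resulting normal form:
  refl Nat (succ (succ (succ (succ zero))))
the term's type:
  Eq Nat (succ (succ (succ (succ zero)))) (succ (succ (succ (succ zero))))
steps to reach normal form (normal order): 2
already normal: no
first redex: a J iota-redex


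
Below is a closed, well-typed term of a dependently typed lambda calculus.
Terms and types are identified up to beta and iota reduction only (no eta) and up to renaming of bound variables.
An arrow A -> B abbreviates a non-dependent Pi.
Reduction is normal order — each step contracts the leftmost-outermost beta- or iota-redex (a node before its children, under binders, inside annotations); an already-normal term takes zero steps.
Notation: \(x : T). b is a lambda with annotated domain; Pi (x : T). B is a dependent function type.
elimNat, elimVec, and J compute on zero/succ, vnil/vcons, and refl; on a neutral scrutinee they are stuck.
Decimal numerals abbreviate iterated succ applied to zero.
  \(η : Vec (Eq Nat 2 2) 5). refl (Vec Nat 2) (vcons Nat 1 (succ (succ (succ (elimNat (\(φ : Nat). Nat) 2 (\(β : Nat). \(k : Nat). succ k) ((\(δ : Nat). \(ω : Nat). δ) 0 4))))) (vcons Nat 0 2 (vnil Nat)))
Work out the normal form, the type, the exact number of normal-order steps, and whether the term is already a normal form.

reduced normal form:
  \(η : Vec (Eq Nat 2 2) 5). refl (Vec Nat 2) (vcons Nat 1 5 (vcons Nat 0 2 (vnil Nat)))
type:
  Vec (Eq Nat 2 2) 5 -> Eq (Vec Nat 2) (vcons Nat 1 5 (vcons Nat 0 2 (vnil Nat))) (vcons Nat 1 5 (vcons Nat 0 2 (vnil Nat)))
reduction steps (normal order): 3
term was already normal: no
first redex: a beta-redex


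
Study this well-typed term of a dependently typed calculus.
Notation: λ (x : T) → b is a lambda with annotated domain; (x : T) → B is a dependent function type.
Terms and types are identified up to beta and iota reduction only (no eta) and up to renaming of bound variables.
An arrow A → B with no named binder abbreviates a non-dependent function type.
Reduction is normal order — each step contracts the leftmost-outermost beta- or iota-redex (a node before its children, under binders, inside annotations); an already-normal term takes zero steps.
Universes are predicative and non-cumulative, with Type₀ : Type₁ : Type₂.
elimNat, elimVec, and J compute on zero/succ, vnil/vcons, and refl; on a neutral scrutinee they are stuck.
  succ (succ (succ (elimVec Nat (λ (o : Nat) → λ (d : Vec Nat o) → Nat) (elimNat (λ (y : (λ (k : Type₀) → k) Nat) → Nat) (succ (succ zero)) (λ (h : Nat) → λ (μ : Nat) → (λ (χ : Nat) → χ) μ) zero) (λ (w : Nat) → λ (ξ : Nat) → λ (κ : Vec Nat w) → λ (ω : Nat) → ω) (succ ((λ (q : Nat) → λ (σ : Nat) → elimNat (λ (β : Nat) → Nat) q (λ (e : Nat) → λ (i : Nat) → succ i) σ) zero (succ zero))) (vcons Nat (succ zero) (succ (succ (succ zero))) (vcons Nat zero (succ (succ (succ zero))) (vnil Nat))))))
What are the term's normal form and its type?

resulting normal form:
  succ (succ (succ (succ (succ zero))))
the term's type:
  Nat
observation: the first redex contracted is an elimVec iota-redex; the normal form is reached in 12 normal-order steps.


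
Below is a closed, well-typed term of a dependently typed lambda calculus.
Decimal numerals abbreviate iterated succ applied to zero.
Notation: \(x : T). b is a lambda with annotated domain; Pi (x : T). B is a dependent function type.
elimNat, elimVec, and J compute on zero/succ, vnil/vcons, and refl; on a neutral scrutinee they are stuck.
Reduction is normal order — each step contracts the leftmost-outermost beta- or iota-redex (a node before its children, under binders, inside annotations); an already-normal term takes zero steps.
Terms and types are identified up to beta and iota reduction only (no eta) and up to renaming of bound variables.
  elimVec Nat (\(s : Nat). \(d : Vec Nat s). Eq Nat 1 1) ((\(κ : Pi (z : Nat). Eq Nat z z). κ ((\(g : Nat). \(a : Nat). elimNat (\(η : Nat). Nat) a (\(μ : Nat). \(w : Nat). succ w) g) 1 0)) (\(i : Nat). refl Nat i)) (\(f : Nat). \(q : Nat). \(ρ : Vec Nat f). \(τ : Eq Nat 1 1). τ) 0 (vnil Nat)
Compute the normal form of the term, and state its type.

resulting normal form:
  refl Nat 1
inferred type:
  Eq Nat 1 1


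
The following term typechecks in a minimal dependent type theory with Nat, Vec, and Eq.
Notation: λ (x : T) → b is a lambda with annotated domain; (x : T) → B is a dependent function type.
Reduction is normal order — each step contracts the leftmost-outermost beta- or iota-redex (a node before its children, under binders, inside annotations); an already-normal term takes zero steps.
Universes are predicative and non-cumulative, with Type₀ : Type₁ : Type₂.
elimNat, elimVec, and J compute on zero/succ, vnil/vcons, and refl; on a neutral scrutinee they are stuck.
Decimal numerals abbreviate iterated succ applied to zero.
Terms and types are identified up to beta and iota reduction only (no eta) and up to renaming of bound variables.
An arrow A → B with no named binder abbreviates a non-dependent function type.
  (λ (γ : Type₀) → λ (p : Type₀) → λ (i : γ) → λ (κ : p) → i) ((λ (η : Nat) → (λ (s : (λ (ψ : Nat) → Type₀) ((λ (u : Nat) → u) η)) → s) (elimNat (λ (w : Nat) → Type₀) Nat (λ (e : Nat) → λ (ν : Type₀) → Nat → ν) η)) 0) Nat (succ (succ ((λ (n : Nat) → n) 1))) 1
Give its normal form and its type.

reduced normal form:
  3
inferred type:
  Nat


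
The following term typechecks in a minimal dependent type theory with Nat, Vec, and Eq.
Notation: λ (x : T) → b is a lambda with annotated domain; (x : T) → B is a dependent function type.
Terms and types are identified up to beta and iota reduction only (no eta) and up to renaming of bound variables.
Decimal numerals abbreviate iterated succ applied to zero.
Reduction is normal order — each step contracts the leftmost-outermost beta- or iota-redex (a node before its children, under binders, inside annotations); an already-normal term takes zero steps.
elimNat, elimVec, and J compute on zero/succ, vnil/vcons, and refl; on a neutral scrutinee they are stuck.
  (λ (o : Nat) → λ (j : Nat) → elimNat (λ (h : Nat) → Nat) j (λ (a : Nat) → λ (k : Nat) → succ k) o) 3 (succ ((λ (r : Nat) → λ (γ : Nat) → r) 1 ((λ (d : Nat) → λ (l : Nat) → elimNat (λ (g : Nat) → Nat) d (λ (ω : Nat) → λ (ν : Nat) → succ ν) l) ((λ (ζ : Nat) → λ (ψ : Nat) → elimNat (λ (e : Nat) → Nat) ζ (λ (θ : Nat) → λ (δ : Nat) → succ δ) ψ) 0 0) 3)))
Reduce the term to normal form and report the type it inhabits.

reduced normal form:
  5
inferred type:
  Nat
observation: 14 normal-order steps separate the term from its normal form.


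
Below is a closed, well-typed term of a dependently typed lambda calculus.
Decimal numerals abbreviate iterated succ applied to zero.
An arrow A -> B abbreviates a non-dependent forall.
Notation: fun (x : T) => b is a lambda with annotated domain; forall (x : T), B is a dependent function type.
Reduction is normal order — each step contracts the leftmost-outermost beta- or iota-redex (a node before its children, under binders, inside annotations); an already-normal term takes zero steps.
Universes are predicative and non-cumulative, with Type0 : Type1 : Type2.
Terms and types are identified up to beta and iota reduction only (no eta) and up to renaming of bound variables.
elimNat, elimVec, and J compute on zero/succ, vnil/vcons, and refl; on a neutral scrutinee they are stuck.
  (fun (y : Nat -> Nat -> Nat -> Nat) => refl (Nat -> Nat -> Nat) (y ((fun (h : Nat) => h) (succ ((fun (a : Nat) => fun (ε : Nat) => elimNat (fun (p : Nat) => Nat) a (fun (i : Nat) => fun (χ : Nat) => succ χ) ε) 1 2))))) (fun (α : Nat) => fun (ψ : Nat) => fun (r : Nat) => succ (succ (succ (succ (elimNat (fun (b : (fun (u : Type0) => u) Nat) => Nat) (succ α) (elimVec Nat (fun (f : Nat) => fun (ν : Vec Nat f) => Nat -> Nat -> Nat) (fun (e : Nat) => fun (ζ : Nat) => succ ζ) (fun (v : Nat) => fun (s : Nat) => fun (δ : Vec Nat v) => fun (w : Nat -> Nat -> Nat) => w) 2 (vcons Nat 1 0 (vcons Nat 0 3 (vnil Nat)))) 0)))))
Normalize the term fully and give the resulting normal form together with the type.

resulting normal form:
  refl (Nat -> Nat -> Nat) (fun (y : Nat) => fun (h : Nat) => 9)
type:
  Eq (Nat -> Nat -> Nat) (fun (y : Nat) => fun (h : Nat) => 9) (fun (a : Nat) => fun (ε : Nat) => 9)


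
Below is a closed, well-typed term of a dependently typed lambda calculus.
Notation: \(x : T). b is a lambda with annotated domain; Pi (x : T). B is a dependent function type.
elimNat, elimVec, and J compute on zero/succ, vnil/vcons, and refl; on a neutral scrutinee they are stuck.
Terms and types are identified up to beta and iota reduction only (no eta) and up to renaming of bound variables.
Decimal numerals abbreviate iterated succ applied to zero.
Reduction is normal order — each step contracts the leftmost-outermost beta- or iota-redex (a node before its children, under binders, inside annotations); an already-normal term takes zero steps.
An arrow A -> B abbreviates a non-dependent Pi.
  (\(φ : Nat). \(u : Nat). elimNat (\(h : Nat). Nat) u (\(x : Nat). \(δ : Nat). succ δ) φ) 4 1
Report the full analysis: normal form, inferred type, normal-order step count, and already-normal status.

normal form:
  5
the term's type:
  Nat
steps to reach normal form (normal order): 15
already normal: no
first redex: a beta-redex


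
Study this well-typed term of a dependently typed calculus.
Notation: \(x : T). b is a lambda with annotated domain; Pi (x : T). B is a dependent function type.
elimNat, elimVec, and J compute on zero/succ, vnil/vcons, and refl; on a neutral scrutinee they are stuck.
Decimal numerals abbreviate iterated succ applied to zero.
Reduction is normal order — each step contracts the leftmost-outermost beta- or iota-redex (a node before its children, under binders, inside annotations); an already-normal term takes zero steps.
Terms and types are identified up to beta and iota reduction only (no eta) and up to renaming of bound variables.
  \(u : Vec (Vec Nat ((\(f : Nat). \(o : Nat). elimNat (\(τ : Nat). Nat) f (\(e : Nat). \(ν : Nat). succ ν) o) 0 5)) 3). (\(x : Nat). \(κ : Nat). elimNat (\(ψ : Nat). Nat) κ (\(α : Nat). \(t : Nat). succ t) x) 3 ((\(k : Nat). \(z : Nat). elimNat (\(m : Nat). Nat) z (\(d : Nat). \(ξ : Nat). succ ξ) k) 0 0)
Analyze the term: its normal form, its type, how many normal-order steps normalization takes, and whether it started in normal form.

normal form:
  \(u : Vec (Vec Nat 5) 3). 3
type:
  Pi (u : Vec (Vec Nat 5) 3). Nat
normal-order step count: 33
started in normal form: no
first contracted redex: a beta-redex


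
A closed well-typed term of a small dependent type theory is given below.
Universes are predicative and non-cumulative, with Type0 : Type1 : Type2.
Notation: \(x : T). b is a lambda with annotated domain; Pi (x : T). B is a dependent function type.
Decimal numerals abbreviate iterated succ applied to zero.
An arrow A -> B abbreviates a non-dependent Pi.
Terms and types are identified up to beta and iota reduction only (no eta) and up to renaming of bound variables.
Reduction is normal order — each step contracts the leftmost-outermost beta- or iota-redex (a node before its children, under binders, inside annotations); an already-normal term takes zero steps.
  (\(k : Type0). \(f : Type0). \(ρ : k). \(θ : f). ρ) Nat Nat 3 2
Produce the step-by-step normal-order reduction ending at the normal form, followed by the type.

normal-order reduction sequence:
  (\(k : Type0). \(f : Type0). \(ρ : k). \(θ : f). ρ) Nat Nat 3 2
  ~> (\(k : Type0). \(f : Nat). \(ρ : k). f) Nat 3 2
  ~> (\(k : Nat). \(f : Nat). k) 3 2
  ~> (\(k : Nat). 3) 2
  ~> 3
type:
  Nat


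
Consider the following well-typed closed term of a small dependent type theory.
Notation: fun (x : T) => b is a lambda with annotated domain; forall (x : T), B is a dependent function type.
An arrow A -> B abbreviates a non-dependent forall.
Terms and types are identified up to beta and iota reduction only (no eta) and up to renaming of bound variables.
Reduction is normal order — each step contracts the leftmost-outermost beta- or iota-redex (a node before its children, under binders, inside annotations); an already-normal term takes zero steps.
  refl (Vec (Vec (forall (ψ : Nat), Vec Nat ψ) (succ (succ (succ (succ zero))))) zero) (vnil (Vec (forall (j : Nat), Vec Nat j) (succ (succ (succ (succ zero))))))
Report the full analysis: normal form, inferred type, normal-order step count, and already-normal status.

resulting normal form:
  refl (Vec (Vec (forall (ψ : Nat), Vec Nat ψ) (succ (succ (succ (succ zero))))) zero) (vnil (Vec (forall (j : Nat), Vec Nat j) (succ (succ (succ (succ zero))))))
type:
  Eq (Vec (Vec (forall (ψ : Nat), Vec Nat ψ) (succ (succ (succ (succ zero))))) zero) (vnil (Vec (forall (j : Nat), Vec Nat j) (succ (succ (succ (succ zero)))))) (vnil (Vec (forall (k : Nat), Vec Nat k) (succ (succ (succ (succ zero))))))
reduction steps (normal order): 0
started in normal form: yes


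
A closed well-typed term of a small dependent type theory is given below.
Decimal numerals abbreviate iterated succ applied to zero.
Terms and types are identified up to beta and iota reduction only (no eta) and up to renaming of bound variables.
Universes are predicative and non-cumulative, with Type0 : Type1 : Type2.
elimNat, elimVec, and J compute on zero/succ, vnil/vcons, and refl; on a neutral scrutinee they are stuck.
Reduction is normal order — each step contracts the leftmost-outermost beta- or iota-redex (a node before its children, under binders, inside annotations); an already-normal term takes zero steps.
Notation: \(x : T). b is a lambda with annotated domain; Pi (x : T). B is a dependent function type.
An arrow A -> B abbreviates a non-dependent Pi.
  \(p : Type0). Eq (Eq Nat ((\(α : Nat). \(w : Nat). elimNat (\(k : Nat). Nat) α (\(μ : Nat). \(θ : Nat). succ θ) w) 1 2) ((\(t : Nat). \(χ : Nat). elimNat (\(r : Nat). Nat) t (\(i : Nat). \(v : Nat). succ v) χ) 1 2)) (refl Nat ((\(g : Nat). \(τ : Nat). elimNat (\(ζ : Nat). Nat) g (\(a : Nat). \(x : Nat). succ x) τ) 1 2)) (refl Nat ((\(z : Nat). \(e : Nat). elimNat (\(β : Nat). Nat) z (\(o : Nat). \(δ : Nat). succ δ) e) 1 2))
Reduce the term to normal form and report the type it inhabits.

resulting normal form:
  \(p : Type0). Eq (Eq Nat 3 3) (refl Nat 3) (refl Nat 3)
the term's type:
  Type0 -> Type0
observation: normalization takes exactly 36 steps under the normal-order strategy.


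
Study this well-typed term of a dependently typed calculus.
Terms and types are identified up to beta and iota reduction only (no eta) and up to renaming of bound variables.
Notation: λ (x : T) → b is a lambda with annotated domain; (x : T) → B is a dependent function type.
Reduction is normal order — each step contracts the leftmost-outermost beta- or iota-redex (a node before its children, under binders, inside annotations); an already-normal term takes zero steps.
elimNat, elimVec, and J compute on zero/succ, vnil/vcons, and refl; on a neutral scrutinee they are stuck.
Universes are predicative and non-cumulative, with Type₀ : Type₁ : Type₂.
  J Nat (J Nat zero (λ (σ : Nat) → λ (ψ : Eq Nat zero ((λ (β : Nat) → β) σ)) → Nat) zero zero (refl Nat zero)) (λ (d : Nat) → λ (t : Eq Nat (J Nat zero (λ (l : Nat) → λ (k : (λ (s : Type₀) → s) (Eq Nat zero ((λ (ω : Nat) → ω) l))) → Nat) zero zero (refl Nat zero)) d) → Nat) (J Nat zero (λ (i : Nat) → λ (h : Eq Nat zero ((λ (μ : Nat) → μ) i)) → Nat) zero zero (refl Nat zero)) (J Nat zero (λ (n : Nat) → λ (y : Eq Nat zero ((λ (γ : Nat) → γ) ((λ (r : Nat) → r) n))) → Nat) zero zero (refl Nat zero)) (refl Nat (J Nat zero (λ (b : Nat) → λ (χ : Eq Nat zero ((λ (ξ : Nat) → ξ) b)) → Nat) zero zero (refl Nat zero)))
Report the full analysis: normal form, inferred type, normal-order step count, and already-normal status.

reduced normal form:
  zero
the term's type:
  Nat
steps to reach normal form (normal order): 2
term was already normal: no
first redex: a J iota-redex


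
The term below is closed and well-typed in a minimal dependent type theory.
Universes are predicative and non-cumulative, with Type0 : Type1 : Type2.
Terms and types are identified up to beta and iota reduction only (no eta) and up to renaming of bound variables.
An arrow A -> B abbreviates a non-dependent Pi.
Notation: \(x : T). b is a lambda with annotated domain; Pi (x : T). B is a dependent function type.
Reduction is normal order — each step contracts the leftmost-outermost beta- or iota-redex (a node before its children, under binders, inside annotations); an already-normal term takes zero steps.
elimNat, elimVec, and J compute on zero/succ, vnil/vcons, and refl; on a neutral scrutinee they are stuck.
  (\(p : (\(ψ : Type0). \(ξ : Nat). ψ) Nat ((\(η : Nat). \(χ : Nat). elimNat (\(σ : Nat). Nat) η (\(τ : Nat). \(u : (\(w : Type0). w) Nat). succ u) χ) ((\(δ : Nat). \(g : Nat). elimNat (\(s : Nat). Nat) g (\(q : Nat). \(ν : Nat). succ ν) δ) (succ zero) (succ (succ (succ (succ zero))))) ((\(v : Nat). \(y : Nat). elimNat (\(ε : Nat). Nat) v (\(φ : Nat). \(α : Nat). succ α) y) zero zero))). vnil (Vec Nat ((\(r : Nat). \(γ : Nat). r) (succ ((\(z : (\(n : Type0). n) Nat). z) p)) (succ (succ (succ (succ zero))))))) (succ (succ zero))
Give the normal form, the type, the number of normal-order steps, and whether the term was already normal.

reduced normal form:
  vnil (Vec Nat (succ (succ (succ zero))))
inferred type:
  Vec (Vec Nat (succ (succ (succ zero)))) zero
reduction steps (normal order): 4
already normal: no
first redex: a beta-redex


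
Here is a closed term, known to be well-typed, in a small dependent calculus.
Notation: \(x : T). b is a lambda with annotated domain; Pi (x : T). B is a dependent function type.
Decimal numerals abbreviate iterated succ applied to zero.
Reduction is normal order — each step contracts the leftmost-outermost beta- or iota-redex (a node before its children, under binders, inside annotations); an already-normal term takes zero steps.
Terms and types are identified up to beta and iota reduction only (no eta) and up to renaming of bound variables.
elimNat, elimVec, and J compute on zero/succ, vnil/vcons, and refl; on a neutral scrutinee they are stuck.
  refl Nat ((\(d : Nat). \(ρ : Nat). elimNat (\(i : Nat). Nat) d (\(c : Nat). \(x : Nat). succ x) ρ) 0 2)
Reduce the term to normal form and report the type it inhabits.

reduced normal form:
  refl Nat 2
inferred type:
  Eq Nat 2 2


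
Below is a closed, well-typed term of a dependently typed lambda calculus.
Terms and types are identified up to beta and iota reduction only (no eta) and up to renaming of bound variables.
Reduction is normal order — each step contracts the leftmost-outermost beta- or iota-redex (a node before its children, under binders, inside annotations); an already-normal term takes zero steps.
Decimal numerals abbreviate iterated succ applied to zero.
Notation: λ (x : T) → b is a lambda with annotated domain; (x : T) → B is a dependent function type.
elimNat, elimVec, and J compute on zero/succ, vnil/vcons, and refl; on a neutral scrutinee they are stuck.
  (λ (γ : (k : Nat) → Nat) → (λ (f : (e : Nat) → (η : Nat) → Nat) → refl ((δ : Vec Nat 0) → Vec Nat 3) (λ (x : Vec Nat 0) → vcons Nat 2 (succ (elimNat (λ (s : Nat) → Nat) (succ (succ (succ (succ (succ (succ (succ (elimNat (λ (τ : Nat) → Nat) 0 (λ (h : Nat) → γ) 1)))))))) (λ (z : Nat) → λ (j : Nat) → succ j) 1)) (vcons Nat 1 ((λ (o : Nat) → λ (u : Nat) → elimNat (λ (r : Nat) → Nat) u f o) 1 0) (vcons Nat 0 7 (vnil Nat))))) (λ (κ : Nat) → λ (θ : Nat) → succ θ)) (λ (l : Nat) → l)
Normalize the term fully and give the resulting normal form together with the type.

resulting normal form:
  refl ((γ : Vec Nat 0) → Vec Nat 3) (λ (k : Vec Nat 0) → vcons Nat 2 9 (vcons Nat 1 1 (vcons Nat 0 7 (vnil Nat))))
type:
  Eq ((γ : Vec Nat 0) → Vec Nat 3) (λ (k : Vec Nat 0) → vcons Nat 2 9 (vcons Nat 1 1 (vcons Nat 0 7 (vnil Nat)))) (λ (f : Vec Nat 0) → vcons Nat 2 9 (vcons Nat 1 1 (vcons Nat 0 7 (vnil Nat))))


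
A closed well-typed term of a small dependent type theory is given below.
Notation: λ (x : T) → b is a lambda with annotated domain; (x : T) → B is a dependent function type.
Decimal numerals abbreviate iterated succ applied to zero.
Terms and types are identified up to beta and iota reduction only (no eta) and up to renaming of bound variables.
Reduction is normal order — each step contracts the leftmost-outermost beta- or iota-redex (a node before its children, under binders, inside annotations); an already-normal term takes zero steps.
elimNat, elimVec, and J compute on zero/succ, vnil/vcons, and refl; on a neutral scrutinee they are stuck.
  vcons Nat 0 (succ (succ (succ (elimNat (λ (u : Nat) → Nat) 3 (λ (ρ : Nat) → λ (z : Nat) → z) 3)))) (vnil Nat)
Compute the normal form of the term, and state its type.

resulting normal form:
  vcons Nat 0 6 (vnil Nat)
type:
  Vec Nat 1
observation: the first redex contracted is an elimNat iota-redex; the normal form is reached in 10 normal-order steps.


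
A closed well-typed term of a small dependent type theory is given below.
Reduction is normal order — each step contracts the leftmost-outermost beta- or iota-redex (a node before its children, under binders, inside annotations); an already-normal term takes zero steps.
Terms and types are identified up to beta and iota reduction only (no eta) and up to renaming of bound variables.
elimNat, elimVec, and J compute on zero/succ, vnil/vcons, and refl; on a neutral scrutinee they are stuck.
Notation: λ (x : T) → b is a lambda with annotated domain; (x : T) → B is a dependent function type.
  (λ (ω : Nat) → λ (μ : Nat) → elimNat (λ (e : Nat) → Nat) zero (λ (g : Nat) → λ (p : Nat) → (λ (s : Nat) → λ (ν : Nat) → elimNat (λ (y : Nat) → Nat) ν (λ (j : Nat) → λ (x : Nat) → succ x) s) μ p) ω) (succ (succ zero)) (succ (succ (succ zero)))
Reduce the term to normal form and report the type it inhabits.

resulting normal form:
  succ (succ (succ (succ (succ (succ zero)))))
inferred type:
  Nat
observation: reduction starts at a beta-redex, and 33 normal-order steps reach the normal form.


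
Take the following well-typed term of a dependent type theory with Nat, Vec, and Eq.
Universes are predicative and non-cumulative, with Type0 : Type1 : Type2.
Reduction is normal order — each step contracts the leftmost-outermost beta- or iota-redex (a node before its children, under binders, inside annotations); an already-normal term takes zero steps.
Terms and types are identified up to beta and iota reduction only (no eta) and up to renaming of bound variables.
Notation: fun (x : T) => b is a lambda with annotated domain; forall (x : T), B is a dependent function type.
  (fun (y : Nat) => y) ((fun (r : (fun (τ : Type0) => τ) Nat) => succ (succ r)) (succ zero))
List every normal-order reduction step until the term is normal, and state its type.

reduction (normal order):
  (fun (y : Nat) => y) ((fun (r : (fun (τ : Type0) => τ) Nat) => succ (succ r)) (succ zero))
  ~> (fun (y : (fun (r : Type0) => r) Nat) => succ (succ y)) (succ zero)
  ~> succ (succ (succ zero))
the term's type:
  Nat


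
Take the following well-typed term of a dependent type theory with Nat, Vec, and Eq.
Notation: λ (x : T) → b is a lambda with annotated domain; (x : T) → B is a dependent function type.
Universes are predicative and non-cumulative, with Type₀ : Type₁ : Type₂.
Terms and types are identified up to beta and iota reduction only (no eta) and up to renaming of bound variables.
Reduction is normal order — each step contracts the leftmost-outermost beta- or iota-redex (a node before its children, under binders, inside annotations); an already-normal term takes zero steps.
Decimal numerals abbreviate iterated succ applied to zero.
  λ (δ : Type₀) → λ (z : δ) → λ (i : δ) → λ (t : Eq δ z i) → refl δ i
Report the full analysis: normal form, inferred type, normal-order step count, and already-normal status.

reduced normal form:
  λ (δ : Type₀) → λ (z : δ) → λ (i : δ) → λ (t : Eq δ z i) → refl δ i
inferred type:
  (δ : Type₀) → (z : δ) → (i : δ) → (t : Eq δ z i) → Eq δ i i
steps to reach normal form (normal order): 0
already normal: yes


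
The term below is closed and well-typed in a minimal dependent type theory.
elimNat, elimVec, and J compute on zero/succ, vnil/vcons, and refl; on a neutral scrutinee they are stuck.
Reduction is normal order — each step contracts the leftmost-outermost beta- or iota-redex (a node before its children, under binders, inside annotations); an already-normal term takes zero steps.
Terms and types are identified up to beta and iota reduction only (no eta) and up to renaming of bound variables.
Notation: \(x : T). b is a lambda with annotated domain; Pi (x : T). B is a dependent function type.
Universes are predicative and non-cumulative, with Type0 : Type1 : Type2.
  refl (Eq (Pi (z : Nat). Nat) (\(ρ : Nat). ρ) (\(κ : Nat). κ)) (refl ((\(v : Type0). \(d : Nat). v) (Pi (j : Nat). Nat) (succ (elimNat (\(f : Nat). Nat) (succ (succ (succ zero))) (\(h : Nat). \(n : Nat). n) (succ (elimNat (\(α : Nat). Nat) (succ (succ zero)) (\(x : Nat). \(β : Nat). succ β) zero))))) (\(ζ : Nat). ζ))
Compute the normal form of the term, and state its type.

normal form:
  refl (Eq (Pi (z : Nat). Nat) (\(ρ : Nat). ρ) (\(κ : Nat). κ)) (refl (Pi (v : Nat). Nat) (\(d : Nat). d))
inferred type:
  Eq (Eq (Pi (z : Nat). Nat) (\(ρ : Nat). ρ) (\(κ : Nat). κ)) (refl (Pi (v : Nat). Nat) (\(d : Nat). d)) (refl (Pi (j : Nat). Nat) (\(f : Nat). f))


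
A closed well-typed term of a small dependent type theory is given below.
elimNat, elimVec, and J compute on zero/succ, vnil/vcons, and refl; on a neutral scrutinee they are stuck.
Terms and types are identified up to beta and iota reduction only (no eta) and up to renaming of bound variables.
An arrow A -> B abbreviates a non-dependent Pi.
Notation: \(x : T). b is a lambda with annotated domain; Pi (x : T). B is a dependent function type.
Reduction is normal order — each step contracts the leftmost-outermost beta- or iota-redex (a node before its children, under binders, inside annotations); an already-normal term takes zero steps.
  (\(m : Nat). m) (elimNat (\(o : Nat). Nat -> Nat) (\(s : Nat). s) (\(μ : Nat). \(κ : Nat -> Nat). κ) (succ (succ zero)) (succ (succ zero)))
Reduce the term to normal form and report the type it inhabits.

resulting normal form:
  succ (succ zero)
inferred type:
  Nat
observation: the term reaches its normal form after 9 normal-order steps.


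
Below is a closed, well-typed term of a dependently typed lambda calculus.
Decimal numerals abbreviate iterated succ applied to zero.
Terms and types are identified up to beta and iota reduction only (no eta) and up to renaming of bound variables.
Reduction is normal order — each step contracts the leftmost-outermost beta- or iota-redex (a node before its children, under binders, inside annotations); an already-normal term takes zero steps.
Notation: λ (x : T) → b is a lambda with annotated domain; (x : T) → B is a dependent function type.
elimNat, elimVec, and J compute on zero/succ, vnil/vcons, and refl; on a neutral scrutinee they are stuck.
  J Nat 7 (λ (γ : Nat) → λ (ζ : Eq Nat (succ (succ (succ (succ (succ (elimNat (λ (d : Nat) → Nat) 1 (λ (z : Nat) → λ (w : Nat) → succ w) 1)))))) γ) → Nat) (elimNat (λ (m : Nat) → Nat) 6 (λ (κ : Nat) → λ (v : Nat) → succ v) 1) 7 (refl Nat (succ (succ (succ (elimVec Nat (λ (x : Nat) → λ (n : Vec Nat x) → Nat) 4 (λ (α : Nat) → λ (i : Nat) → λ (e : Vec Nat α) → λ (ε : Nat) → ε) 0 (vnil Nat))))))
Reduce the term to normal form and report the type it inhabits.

reduced normal form:
  7
the term's type:
  Nat
observation: the first redex contracted is a J iota-redex; the normal form is reached in 5 normal-order steps.
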